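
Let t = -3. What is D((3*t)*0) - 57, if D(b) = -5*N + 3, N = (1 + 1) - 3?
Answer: -49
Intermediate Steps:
N = -1 (N = 2 - 3 = -1)
D(b) = 8 (D(b) = -5*(-1) + 3 = 5 + 3 = 8)
D((3*t)*0) - 57 = 8 - 57 = -49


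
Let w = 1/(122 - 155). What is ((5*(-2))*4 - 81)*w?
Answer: 11/3 ≈ 3.6667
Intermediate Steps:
w = -1/33 (w = 1/(-33) = -1/33 ≈ -0.030303)
((5*(-2))*4 - 81)*w = ((5*(-2))*4 - 81)*(-1/33) = (-10*4 - 81)*(-1/33) = (-40 - 81)*(-1/33) = -121*(-1/33) = 11/3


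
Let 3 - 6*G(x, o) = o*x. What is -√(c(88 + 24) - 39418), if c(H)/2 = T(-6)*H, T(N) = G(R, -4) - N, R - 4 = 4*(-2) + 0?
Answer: -I*√347034/3 ≈ -196.37*I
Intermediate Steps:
R = -4 (R = 4 + (4*(-2) + 0) = 4 + (-8 + 0) = 4 - 8 = -4)
G(x, o) = ½ - o*x/6
T(N) = -13/6 - N (T(N) = (½ - ⅙*(-4)*(-4)) - N = (½ - 8/3) - N = -13/6 - N)
c(H) = 23*H/3 (c(H) = 2*((-13/6 - 1*(-6))*H) = 2*((-13/6 + 6)*H) = 2*(23*H/6) = 23*H/3)
-√(c(88 + 24) - 39418) = -√(23*(88 + 24)/3 - 39418) = -√((23/3)*112 - 39418) = -√(2576/3 - 39418) = -√(-115678/3) = -I*√347034/3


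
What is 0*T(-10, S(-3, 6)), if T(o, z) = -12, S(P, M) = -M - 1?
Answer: 0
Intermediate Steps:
S(P, M) = -1 - M
0*T(-10, S(-3, 6)) = 0*(-12) = 0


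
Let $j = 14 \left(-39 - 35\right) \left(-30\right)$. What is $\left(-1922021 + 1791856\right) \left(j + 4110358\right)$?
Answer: $-539070277270$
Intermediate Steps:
$j = 31080$ ($j = 14 \left(-74\right) \left(-30\right) = \left(-1036\right) \left(-30\right) = 31080$)
$\left(-1922021 + 1791856\right) \left(j + 4110358\right) = \left(-1922021 + 1791856\right) \left(31080 + 4110358\right) = \left(-130165\right) 4141438 = -539070277270$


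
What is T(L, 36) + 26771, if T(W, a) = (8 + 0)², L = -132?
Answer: 26835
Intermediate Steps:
T(W, a) = 64 (T(W, a) = 8² = 64)
T(L, 36) + 26771 = 64 + 26771 = 26835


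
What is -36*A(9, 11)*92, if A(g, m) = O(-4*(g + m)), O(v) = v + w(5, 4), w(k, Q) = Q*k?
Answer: 198720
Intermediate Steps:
O(v) = 20 + v (O(v) = v + 4*5 = v + 20 = 20 + v)
A(g, m) = 20 - 4*g - 4*m (A(g, m) = 20 - 4*(g + m) = 20 + (-4*g - 4*m) = 20 - 4*g - 4*m)
-36*A(9, 11)*92 = -36*(20 - 4*9 - 4*11)*92 = -36*(20 - 36 - 44)*92 = -36*(-60)*92 = 2160*92 = 198720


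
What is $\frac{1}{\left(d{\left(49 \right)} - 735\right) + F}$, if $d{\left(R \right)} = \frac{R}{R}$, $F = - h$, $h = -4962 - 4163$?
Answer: $\frac{1}{8391} \approx 0.00011918$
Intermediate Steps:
$h = -9125$ ($h = -4962 - 4163 = -9125$)
$F = 9125$ ($F = \left(-1\right) \left(-9125\right) = 9125$)
$d{\left(R \right)} = 1$
$\frac{1}{\left(d{\left(49 \right)} - 735\right) + F} = \frac{1}{\left(1 - 735\right) + 9125} = \frac{1}{-734 + 9125} = \frac{1}{8391}$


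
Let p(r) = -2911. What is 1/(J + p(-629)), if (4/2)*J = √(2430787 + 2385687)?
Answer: -5822/14539605 - 17*√16666/14539605 ≈ -0.00055137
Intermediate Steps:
J = 17*√16666/2 (J = √(2430787 + 2385687)/2 = √4816474/2 = (17*√16666)/2 = 17*√16666/2 ≈ 1097.3)
1/(J + p(-629)) = 1/(17*√16666/2 - 2911) = 1/(-2911 + 17*√16666/2)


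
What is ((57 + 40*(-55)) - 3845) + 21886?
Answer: 15898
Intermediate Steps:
((57 + 40*(-55)) - 3845) + 21886 = ((57 - 2200) - 3845) + 21886 = (-2143 - 3845) + 21886 = -5988 + 21886 = 15898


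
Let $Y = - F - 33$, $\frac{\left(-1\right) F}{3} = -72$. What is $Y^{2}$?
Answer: $62001$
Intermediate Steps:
$F = 216$ ($F = \left(-3\right) \left(-72\right) = 216$)
$Y = -249$ ($Y = \left(-1\right) 216 - 33 = -216 - 33 = -249$)
$Y^{2} = \left(-249\right)^{2} = 62001$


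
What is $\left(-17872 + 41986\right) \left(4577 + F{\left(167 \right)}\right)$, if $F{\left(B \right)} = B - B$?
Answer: $110369778$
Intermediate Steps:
$F{\left(B \right)} = 0$
$\left(-17872 + 41986\right) \left(4577 + F{\left(167 \right)}\right) = \left(-17872 + 41986\right) \left(4577 + 0\right) = 24114 \cdot 4577 = 110369778$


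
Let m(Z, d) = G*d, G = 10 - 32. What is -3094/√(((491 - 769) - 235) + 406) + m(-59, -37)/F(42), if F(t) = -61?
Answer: -814/61 + 3094*I*√107/107 ≈ -13.344 + 299.11*I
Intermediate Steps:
G = -22
m(Z, d) = -22*d
-3094/√(((491 - 769) - 235) + 406) + m(-59, -37)/F(42) = -3094/√(((491 - 769) - 235) + 406) - 22*(-37)/(-61) = -3094/√((-278 - 235) + 406) + 814*(-1/61) = -3094/√(-513 + 406) - 814/61 = -3094*(-I*√107/107) - 814/61 = -(-3094)*I*√107/107 - 814/61 = 3094*I*√107/107 - 814/61 = -814/61 + 3094*I*√107/107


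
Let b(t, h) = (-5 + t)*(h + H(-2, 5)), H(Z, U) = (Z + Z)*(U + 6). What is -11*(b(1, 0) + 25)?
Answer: -2211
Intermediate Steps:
H(Z, U) = 2*Z*(6 + U) (H(Z, U) = (2*Z)*(6 + U) = 2*Z*(6 + U))
b(t, h) = (-44 + h)*(-5 + t) (b(t, h) = (-5 + t)*(h + 2*(-2)*(6 + 5)) = (-5 + t)*(h + 2*(-2)*11) = (-5 + t)*(h - 44) = (-5 + t)*(-44 + h) = (-44 + h)*(-5 + t))
-11*(b(1, 0) + 25) = -11*((220 - 44*1 - 5*0 + 0*1) + 25) = -11*((220 - 44 + 0 + 0) + 25) = -11*(176 + 25) = -11*201 = -2211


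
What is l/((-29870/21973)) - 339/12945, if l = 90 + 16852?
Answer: -32126672152/2577781 ≈ -12463.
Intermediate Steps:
l = 16942
l/((-29870/21973)) - 339/12945 = 16942/((-29870/21973)) - 339/12945 = 16942/((-29870*1/21973)) - 339*1/12945 = 16942/(-29870/21973) - 113/4315 = 16942*(-21973/29870) - 113/4315 = -186133283/14935 - 113/4315 = -32126672152/2577781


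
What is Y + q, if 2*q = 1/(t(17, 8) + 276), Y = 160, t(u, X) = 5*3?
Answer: 93121/582 ≈ 160.00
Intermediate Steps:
t(u, X) = 15
q = 1/582 (q = 1/(2*(15 + 276)) = (½)/291 = (½)*(1/291) = 1/582 ≈ 0.0017182)
Y + q = 160 + 1/582 = 93121/582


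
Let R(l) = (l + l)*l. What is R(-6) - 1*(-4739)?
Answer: 4811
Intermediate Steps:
R(l) = 2*l² (R(l) = (2*l)*l = 2*l²)
R(-6) - 1*(-4739) = 2*(-6)² - 1*(-4739) = 2*36 + 4739 = 72 + 4739 = 4811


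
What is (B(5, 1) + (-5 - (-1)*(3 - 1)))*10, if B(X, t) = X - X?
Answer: -30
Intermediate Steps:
B(X, t) = 0
(B(5, 1) + (-5 - (-1)*(3 - 1)))*10 = (0 + (-5 - (-1)*(3 - 1)))*10 = (0 + (-5 - (-1)*2))*10 = (0 + (-5 - 1*(-2)))*10 = (0 + (-5 + 2))*10 = (0 - 3)*10 = -3*10 = -30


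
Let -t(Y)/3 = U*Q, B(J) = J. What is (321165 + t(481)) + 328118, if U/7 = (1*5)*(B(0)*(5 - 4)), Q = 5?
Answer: 649283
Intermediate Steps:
U = 0 (U = 7*((1*5)*(0*(5 - 4))) = 7*(5*(0*1)) = 7*(5*0) = 7*0 = 0)
t(Y) = 0 (t(Y) = -0*5 = -3*0 = 0)
(321165 + t(481)) + 328118 = (321165 + 0) + 328118 = 321165 + 328118 = 649283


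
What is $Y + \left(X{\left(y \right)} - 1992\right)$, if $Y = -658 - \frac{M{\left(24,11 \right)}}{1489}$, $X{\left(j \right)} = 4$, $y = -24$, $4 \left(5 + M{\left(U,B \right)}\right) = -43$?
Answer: $- \frac{15759513}{5956} \approx -2646.0$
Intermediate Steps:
$M{\left(U,B \right)} = - \frac{63}{4}$ ($M{\left(U,B \right)} = -5 + \frac{1}{4} \left(-43\right) = -5 - \frac{43}{4} = - \frac{63}{4}$)
$Y = - \frac{3918985}{5956}$ ($Y = -658 - - \frac{63}{4 \cdot 1489} = -658 - \left(- \frac{63}{4}\right) \frac{1}{1489} = -658 - - \frac{63}{5956} = -658 + \frac{63}{5956} = - \frac{3918985}{5956} \approx -657.99$)
$Y + \left(X{\left(y \right)} - 1992\right) = - \frac{3918985}{5956} + \left(4 - 1992\right) = - \frac{3918985}{5956} - 1988 = - \frac{15759513}{5956}$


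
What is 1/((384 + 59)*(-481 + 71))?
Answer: -1/181630 ≈ -5.5057e-6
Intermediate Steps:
1/((384 + 59)*(-481 + 71)) = 1/(443*(-410)) = 1/(-181630) = -1/181630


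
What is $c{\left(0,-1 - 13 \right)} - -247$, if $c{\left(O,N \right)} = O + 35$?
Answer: $282$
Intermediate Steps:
$c{\left(O,N \right)} = 35 + O$
$c{\left(0,-1 - 13 \right)} - -247 = \left(35 + 0\right) - -247 = 35 + 247 = 282$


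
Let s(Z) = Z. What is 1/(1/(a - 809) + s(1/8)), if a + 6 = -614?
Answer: 11432/1421 ≈ 8.0450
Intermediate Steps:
a = -620 (a = -6 - 614 = -620)
1/(1/(a - 809) + s(1/8)) = 1/(1/(-620 - 809) + 1/8) = 1/(1/(-1429) + 1/8) = 1/(-1/1429 + 1/8) = 1/(1421/11432) = 11432/1421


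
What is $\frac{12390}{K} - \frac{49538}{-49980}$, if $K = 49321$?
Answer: $\frac{90073997}{72501870} \approx 1.2424$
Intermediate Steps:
$\frac{12390}{K} - \frac{49538}{-49980} = \frac{12390}{49321} - \frac{49538}{-49980} = 12390 \cdot \frac{1}{49321} - - \frac{1457}{1470} = \frac{12390}{49321} + \frac{1457}{1470} = \frac{90073997}{72501870}$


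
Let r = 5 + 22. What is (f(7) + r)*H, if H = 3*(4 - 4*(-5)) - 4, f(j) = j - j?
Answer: 1836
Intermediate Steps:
f(j) = 0
r = 27
H = 68 (H = 3*(4 + 20) - 4 = 3*24 - 4 = 72 - 4 = 68)
(f(7) + r)*H = (0 + 27)*68 = 27*68 = 1836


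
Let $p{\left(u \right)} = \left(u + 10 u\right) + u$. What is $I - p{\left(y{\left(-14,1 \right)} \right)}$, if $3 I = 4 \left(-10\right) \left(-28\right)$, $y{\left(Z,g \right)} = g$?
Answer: $\frac{1084}{3} \approx 361.33$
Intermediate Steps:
$p{\left(u \right)} = 12 u$ ($p{\left(u \right)} = 11 u + u = 12 u$)
$I = \frac{1120}{3}$ ($I = \frac{4 \left(-10\right) \left(-28\right)}{3} = \frac{\left(-40\right) \left(-28\right)}{3} = \frac{1}{3} \cdot 1120 = \frac{1120}{3} \approx 373.33$)
$I - p{\left(y{\left(-14,1 \right)} \right)} = \frac{1120}{3} - 12 \cdot 1 = \frac{1120}{3} - 12 = \frac{1084}{3}$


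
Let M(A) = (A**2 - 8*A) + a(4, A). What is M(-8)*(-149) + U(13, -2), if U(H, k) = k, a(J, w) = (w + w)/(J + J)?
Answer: -18776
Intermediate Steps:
a(J, w) = w/J (a(J, w) = (2*w)/((2*J)) = (2*w)*(1/(2*J)) = w/J)
M(A) = A**2 - 31*A/4 (M(A) = (A**2 - 8*A) + A/4 = A**2 - 31*A/4)
M(-8)*(-149) + U(13, -2) = ((1/4)*(-8)*(-31 + 4*(-8)))*(-149) - 2 = ((1/4)*(-8)*(-31 - 32))*(-149) - 2 = ((1/4)*(-8)*(-63))*(-149) - 2 = 126*(-149) - 2 = -18774 - 2 = -18776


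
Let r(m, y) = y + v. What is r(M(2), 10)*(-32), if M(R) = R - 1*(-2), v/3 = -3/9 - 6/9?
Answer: -224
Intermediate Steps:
v = -3 (v = 3*(-3/9 - 6/9) = 3*(-3*1/9 - 6*1/9) = 3*(-1/3 - 2/3) = 3*(-1) = -3)
M(R) = 2 + R (M(R) = R + 2 = 2 + R)
r(m, y) = -3 + y (r(m, y) = y - 3 = -3 + y)
r(M(2), 10)*(-32) = (-3 + 10)*(-32) = 7*(-32) = -224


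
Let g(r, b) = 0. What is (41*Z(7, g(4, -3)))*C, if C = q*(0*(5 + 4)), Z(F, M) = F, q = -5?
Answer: 0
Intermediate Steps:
C = 0 (C = -0*(5 + 4) = -0*9 = -5*0 = 0)
(41*Z(7, g(4, -3)))*C = (41*7)*0 = 287*0 = 0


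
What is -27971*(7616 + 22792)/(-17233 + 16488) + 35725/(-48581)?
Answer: 41320162448483/36192845 ≈ 1.1417e+6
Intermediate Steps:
-27971*(7616 + 22792)/(-17233 + 16488) + 35725/(-48581) = -27971/((-745/30408)) + 35725*(-1/48581) = -27971/((-745*1/30408)) - 35725/48581 = -27971/(-745/30408) - 35725/48581 = -27971*(-30408/745) - 35725/48581 = 850542168/745 - 35725/48581 = 41320162448483/36192845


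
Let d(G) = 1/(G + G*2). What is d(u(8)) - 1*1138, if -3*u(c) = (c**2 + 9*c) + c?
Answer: -163873/144 ≈ -1138.0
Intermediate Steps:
u(c) = -10*c/3 - c**2/3 (u(c) = -((c**2 + 9*c) + c)/3 = -(c**2 + 10*c)/3 = -10*c/3 - c**2/3)
d(G) = 1/(3*G) (d(G) = 1/(G + 2*G) = 1/(3*G))
d(u(8)) - 1*1138 = 1/(3*((-1/3*8*(10 + 8)))) - 1*1138 = 1/(3*((-1/3*8*18))) - 1138 = (1/3)/(-48) - 1138 = (1/3)*(-1/48) - 1138 = -1/144 - 1138 = -163873/144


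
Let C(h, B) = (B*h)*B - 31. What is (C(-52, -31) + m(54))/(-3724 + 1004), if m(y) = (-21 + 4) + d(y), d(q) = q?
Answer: 24983/1360 ≈ 18.370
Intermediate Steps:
C(h, B) = -31 + h*B² (C(h, B) = h*B² - 31 = -31 + h*B²)
m(y) = -17 + y (m(y) = (-21 + 4) + y = -17 + y)
(C(-52, -31) + m(54))/(-3724 + 1004) = ((-31 - 52*(-31)²) + (-17 + 54))/(-3724 + 1004) = ((-31 - 52*961) + 37)/(-2720) = ((-31 - 49972) + 37)*(-1/2720) = (-50003 + 37)*(-1/2720) = -49966*(-1/2720) = 24983/1360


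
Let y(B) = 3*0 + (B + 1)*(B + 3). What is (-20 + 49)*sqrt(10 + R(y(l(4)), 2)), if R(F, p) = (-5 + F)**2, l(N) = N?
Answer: 29*sqrt(910) ≈ 874.82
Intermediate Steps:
y(B) = (1 + B)*(3 + B) (y(B) = 0 + (1 + B)*(3 + B) = (1 + B)*(3 + B))
(-20 + 49)*sqrt(10 + R(y(l(4)), 2)) = (-20 + 49)*sqrt(10 + (-5 + (3 + 4**2 + 4*4))**2) = 29*sqrt(10 + (-5 + (3 + 16 + 16))**2) = 29*sqrt(10 + (-5 + 35)**2) = 29*sqrt(10 + 30**2) = 29*sqrt(10 + 900) = 29*sqrt(910)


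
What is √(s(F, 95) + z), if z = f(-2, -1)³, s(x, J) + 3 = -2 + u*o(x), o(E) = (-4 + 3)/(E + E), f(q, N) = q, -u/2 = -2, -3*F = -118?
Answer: I*√45430/59 ≈ 3.6126*I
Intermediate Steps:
F = 118/3 (F = -⅓*(-118) = 118/3 ≈ 39.333)
u = 4 (u = -2*(-2) = 4)
o(E) = -1/(2*E)
s(x, J) = -5 - 2/x (s(x, J) = -3 + (-2 + 4*(-1/(2*x))) = -3 + (-2 - 2/x) = -5 - 2/x)
z = -8 (z = (-2)³ = -8)
√(s(F, 95) + z) = √((-5 - 2/118/3) - 8) = √((-5 - 2*3/118) - 8) = √((-5 - 3/59) - 8) = √(-298/59 - 8) = √(-770/59) = I*√45430/59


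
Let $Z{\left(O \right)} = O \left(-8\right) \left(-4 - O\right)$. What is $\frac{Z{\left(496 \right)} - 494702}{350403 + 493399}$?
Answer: $\frac{744649}{421901} \approx 1.765$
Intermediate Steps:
$Z{\left(O \right)} = - 8 O \left(-4 - O\right)$
$\frac{Z{\left(496 \right)} - 494702}{350403 + 493399} = \frac{8 \cdot 496 \left(4 + 496\right) - 494702}{350403 + 493399} = \frac{8 \cdot 496 \cdot 500 - 494702}{843802} = \left(1984000 - 494702\right) \frac{1}{843802} = 1489298 \cdot \frac{1}{843802} = \frac{744649}{421901}$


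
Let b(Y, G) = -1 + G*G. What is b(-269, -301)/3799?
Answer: 90600/3799 ≈ 23.848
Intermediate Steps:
b(Y, G) = -1 + G²
b(-269, -301)/3799 = (-1 + (-301)²)/3799 = (-1 + 90601)*(1/3799) = 90600*(1/3799) = 90600/3799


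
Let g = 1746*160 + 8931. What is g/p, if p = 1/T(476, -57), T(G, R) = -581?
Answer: -167497071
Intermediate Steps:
p = -1/581 (p = 1/(-581) = -1/581 ≈ -0.0017212)
g = 288291 (g = 279360 + 8931 = 288291)
g/p = 288291/(-1/581) = 288291*(-581) = -167497071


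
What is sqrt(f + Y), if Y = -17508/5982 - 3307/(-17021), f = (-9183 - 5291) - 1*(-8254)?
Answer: I*sqrt(1792014797651994643)/16969937 ≈ 78.884*I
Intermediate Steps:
f = -6220 (f = -14474 + 8254 = -6220)
Y = -46370199/16969937 (Y = -17508*1/5982 - 3307*(-1/17021) = -2918/997 + 3307/17021 = -46370199/16969937 ≈ -2.7325)
sqrt(f + Y) = sqrt(-6220 - 46370199/16969937) = sqrt(-105599378339/16969937) = I*sqrt(1792014797651994643)/16969937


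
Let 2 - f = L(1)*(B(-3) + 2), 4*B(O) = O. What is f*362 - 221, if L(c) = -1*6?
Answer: 3218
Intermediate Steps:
B(O) = O/4
L(c) = -6
f = 19/2 (f = 2 - (-6)*((¼)*(-3) + 2) = 2 - (-6)*(-¾ + 2) = 2 - (-6)*5/4 = 2 - 1*(-15/2) = 2 + 15/2 = 19/2 ≈ 9.5000)
f*362 - 221 = (19/2)*362 - 221 = 3439 - 221 = 3218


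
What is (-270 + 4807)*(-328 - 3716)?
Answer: -18347628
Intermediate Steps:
(-270 + 4807)*(-328 - 3716) = 4537*(-4044) = -18347628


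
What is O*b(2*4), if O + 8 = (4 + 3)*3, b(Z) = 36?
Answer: 468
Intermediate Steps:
O = 13 (O = -8 + (4 + 3)*3 = -8 + 7*3 = -8 + 21 = 13)
O*b(2*4) = 13*36 = 468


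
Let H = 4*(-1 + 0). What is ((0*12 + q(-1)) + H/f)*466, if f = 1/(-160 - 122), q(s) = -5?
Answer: 523318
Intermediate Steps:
H = -4 (H = 4*(-1) = -4)
f = -1/282 (f = 1/(-282) = -1/282 ≈ -0.0035461)
((0*12 + q(-1)) + H/f)*466 = ((0*12 - 5) - 4/(-1/282))*466 = ((0 - 5) - 4*(-282))*466 = (-5 + 1128)*466 = 1123*466 = 523318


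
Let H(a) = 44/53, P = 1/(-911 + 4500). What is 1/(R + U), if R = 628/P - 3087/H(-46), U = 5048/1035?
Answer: 45540/102473126407 ≈ 4.4441e-7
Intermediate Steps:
P = 1/3589 ≈ 0.00027863
H(a) = 44/53 (H(a) = 44*(1/53) = 44/53)
U = 5048/1035 (U = 5048*(1/1035) = 5048/1035 ≈ 4.8773)
R = 99007637/44 (R = 628/(1/3589) - 3087/44/53 = 628*3589 - 3087*53/44 = 2253892 - 163611/44 = 99007637/44 ≈ 2.2502e+6)
1/(R + U) = 1/(99007637/44 + 5048/1035) = 1/(102473126407/45540) = 45540/102473126407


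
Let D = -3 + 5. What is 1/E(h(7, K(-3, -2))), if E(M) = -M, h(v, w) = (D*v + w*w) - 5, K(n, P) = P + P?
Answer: -1/25 ≈ -0.040000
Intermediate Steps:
D = 2
K(n, P) = 2*P
h(v, w) = -5 + w**2 + 2*v (h(v, w) = (2*v + w*w) - 5 = (2*v + w**2) - 5 = (w**2 + 2*v) - 5 = -5 + w**2 + 2*v)
1/E(h(7, K(-3, -2))) = 1/(-(-5 + (2*(-2))**2 + 2*7)) = 1/(-(-5 + (-4)**2 + 14)) = 1/(-(-5 + 16 + 14)) = 1/(-1*25) = 1/(-25) = -1/25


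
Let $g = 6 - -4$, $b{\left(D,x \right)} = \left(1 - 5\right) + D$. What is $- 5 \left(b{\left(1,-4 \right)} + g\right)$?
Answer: $-35$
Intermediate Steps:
$b{\left(D,x \right)} = -4 + D$
$g = 10$ ($g = 6 + 4 = 10$)
$- 5 \left(b{\left(1,-4 \right)} + g\right) = - 5 \left(\left(-4 + 1\right) + 10\right) = - 5 \left(-3 + 10\right) = \left(-5\right) 7 = -35$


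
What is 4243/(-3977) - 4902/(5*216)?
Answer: -4012949/715860 ≈ -5.6058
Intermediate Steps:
4243/(-3977) - 4902/(5*216) = 4243*(-1/3977) - 4902/1080 = -4243/3977 - 4902*1/1080 = -4243/3977 - 817/180 = -4012949/715860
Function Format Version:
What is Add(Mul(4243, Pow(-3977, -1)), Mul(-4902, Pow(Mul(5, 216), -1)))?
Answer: Rational(-4012949, 715860) ≈ -5.6058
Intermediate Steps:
Add(Mul(4243, Pow(-3977, -1)), Mul(-4902, Pow(Mul(5, 216), -1))) = Add(Mul(4243, Rational(-1, 3977)), Mul(-4902, Pow(1080, -1))) = Add(Rational(-4243, 3977), Mul(-4902, Rational(1, 1080))) = Add(Rational(-4243, 3977), Rational(-817, 180)) = Rational(-4012949, 715860)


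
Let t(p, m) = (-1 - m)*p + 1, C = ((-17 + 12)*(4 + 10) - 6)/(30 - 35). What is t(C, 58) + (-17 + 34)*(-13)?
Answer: -5584/5 ≈ -1116.8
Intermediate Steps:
C = 76/5 (C = (-5*14 - 6)/(-5) = (-70 - 6)*(-⅕) = -76*(-⅕) = 76/5 ≈ 15.200)
t(p, m) = 1 + p*(-1 - m) (t(p, m) = p*(-1 - m) + 1 = 1 + p*(-1 - m))
t(C, 58) + (-17 + 34)*(-13) = (1 - 1*76/5 - 1*58*76/5) + (-17 + 34)*(-13) = (1 - 76/5 - 4408/5) + 17*(-13) = -4479/5 - 221 = -5584/5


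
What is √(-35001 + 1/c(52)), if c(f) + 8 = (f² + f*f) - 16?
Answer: I*√253647485518/2692 ≈ 187.09*I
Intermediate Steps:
c(f) = -24 + 2*f² (c(f) = -8 + ((f² + f*f) - 16) = -8 + ((f² + f²) - 16) = -8 + (2*f² - 16) = -8 + (-16 + 2*f²) = -24 + 2*f²)
√(-35001 + 1/c(52)) = √(-35001 + 1/(-24 + 2*52²)) = √(-35001 + 1/(-24 + 2*2704)) = √(-35001 + 1/(-24 + 5408)) = √(-35001 + 1/5384) = √(-188445383/5384) = I*√253647485518/2692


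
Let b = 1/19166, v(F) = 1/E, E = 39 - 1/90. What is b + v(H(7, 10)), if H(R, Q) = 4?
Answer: 1728449/67253494 ≈ 0.025701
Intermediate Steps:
E = 3509/90 (E = 39 - 1*1/90 = 39 - 1/90 = 3509/90 ≈ 38.989)
v(F) = 90/3509 (v(F) = 1/(3509/90) = 90/3509)
b = 1/19166 ≈ 5.2176e-5
b + v(H(7, 10)) = 1/19166 + 90/3509 = 1728449/67253494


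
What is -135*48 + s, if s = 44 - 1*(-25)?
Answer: -6411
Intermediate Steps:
s = 69 (s = 44 + 25 = 69)
-135*48 + s = -135*48 + 69 = -6480 + 69 = -6411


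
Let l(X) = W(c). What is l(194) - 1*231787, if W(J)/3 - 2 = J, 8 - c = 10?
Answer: -231787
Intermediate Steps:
c = -2 (c = 8 - 1*10 = 8 - 10 = -2)
W(J) = 6 + 3*J
l(X) = 0 (l(X) = 6 + 3*(-2) = 6 - 6 = 0)
l(194) - 1*231787 = 0 - 1*231787 = 0 - 231787 = -231787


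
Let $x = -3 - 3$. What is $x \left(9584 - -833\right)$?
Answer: $-62502$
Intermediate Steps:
$x = -6$
$x \left(9584 - -833\right) = - 6 \left(9584 - -833\right) = - 6 \left(9584 + 833\right) = \left(-6\right) 10417 = -62502$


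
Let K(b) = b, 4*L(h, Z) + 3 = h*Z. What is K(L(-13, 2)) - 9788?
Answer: -39181/4 ≈ -9795.3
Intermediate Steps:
L(h, Z) = -3/4 + Z*h/4 (L(h, Z) = -3/4 + (h*Z)/4 = -3/4 + (Z*h)/4 = -3/4 + Z*h/4)
K(L(-13, 2)) - 9788 = (-3/4 + (1/4)*2*(-13)) - 9788 = (-3/4 - 13/2) - 9788 = -29/4 - 9788 = -39181/4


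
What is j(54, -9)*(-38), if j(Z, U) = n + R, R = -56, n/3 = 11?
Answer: 874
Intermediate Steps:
n = 33 (n = 3*11 = 33)
j(Z, U) = -23 (j(Z, U) = 33 - 56 = -23)
j(54, -9)*(-38) = -23*(-38) = 874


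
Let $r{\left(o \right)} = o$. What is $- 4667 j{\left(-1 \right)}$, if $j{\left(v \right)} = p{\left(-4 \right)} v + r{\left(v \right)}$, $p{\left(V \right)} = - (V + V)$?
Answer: $42003$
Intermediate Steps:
$p{\left(V \right)} = - 2 V$
$j{\left(v \right)} = 9 v$ ($j{\left(v \right)} = \left(-2\right) \left(-4\right) v + v = 8 v + v = 9 v$)
$- 4667 j{\left(-1 \right)} = - 4667 \cdot 9 \left(-1\right) = \left(-4667\right) \left(-9\right) = 42003$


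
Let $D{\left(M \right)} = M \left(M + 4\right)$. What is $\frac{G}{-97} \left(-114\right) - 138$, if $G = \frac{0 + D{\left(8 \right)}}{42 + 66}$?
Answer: $- \frac{39854}{291} \approx -136.96$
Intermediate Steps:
$D{\left(M \right)} = M \left(4 + M\right)$
$G = \frac{8}{9}$ ($G = \frac{0 + 8 \left(4 + 8\right)}{42 + 66} = \frac{0 + 8 \cdot 12}{108} = \left(0 + 96\right) \frac{1}{108} = 96 \cdot \frac{1}{108} = \frac{8}{9} \approx 0.88889$)
$\frac{G}{-97} \left(-114\right) - 138 = \frac{8}{9 \left(-97\right)} \left(-114\right) - 138 = \frac{8}{9} \left(- \frac{1}{97}\right) \left(-114\right) - 138 = \left(- \frac{8}{873}\right) \left(-114\right) - 138 = \frac{304}{291} - 138 = - \frac{39854}{291}$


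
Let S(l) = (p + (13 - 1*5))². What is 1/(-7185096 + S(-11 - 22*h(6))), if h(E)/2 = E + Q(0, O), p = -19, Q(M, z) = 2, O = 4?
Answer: -1/7184975 ≈ -1.3918e-7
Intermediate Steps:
h(E) = 4 + 2*E (h(E) = 2*(E + 2) = 2*(2 + E) = 4 + 2*E)
S(l) = 121 (S(l) = (-19 + (13 - 1*5))² = (-19 + (13 - 5))² = (-19 + 8)² = (-11)² = 121)
1/(-7185096 + S(-11 - 22*h(6))) = 1/(-7185096 + 121) = 1/(-7184975) = -1/7184975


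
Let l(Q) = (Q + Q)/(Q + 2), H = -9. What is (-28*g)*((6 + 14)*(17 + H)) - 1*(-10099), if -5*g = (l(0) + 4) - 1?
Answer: 12787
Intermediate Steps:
l(Q) = 2*Q/(2 + Q) (l(Q) = (2*Q)/(2 + Q) = 2*Q/(2 + Q))
g = -⅗ (g = -((2*0/(2 + 0) + 4) - 1)/5 = -((2*0/2 + 4) - 1)/5 = -((2*0*(½) + 4) - 1)/5 = -((0 + 4) - 1)/5 = -(4 - 1)/5 = -⅕*3 = -⅗ ≈ -0.60000)
(-28*g)*((6 + 14)*(17 + H)) - 1*(-10099) = (-28*(-⅗))*((6 + 14)*(17 - 9)) - 1*(-10099) = 84*(20*8)/5 + 10099 = (84/5)*160 + 10099 = 2688 + 10099 = 12787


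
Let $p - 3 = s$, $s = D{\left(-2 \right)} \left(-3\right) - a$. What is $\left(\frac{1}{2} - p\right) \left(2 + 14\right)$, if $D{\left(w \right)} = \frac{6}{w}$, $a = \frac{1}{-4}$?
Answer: $-188$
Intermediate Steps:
$a = - \frac{1}{4} \approx -0.25$
$s = \frac{37}{4}$ ($s = \frac{6}{-2} \left(-3\right) - - \frac{1}{4} = 6 \left(- \frac{1}{2}\right) \left(-3\right) + \frac{1}{4} = \left(-3\right) \left(-3\right) + \frac{1}{4} = 9 + \frac{1}{4} = \frac{37}{4} \approx 9.25$)
$p = \frac{49}{4}$ ($p = 3 + \frac{37}{4} = \frac{49}{4} \approx 12.25$)
$\left(\frac{1}{2} - p\right) \left(2 + 14\right) = \left(\frac{1}{2} - \frac{49}{4}\right) \left(2 + 14\right) = \left(\frac{1}{2} - \frac{49}{4}\right) 16 = \left(- \frac{47}{4}\right) 16 = -188$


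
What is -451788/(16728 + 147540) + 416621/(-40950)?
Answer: -61921807/4791150 ≈ -12.924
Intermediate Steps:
-451788/(16728 + 147540) + 416621/(-40950) = -451788/164268 + 416621*(-1/40950) = -451788*1/164268 - 416621/40950 = -37649/13689 - 416621/40950 = -61921807/4791150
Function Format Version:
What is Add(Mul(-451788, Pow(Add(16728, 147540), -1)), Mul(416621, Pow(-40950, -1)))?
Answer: Rational(-61921807, 4791150) ≈ -12.924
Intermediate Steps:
Add(Mul(-451788, Pow(Add(16728, 147540), -1)), Mul(416621, Pow(-40950, -1))) = Add(Mul(-451788, Pow(164268, -1)), Mul(416621, Rational(-1, 40950))) = Add(Mul(-451788, Rational(1, 164268)), Rational(-416621, 40950)) = Add(Rational(-37649, 13689), Rational(-416621, 40950)) = Rational(-61921807, 4791150)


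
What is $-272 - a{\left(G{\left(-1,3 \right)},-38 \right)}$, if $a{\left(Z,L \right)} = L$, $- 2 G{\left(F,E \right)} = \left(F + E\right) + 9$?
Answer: $-234$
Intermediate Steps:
$G{\left(F,E \right)} = - \frac{9}{2} - \frac{E}{2} - \frac{F}{2}$ ($G{\left(F,E \right)} = - \frac{\left(F + E\right) + 9}{2} = - \frac{\left(E + F\right) + 9}{2} = - \frac{9 + E + F}{2} = - \frac{9}{2} - \frac{E}{2} - \frac{F}{2}$)
$-272 - a{\left(G{\left(-1,3 \right)},-38 \right)} = -272 - -38 = -272 + 38 = -234$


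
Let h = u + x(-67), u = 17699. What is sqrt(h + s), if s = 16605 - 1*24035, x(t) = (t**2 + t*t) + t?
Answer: 2*sqrt(4795) ≈ 138.49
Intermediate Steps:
x(t) = t + 2*t**2 (x(t) = (t**2 + t**2) + t = 2*t**2 + t = t + 2*t**2)
s = -7430 (s = 16605 - 24035 = -7430)
h = 26610 (h = 17699 - 67*(1 + 2*(-67)) = 17699 - 67*(1 - 134) = 17699 - 67*(-133) = 17699 + 8911 = 26610)
sqrt(h + s) = sqrt(26610 - 7430) = sqrt(19180) = 2*sqrt(4795)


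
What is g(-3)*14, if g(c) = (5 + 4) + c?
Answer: 84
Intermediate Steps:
g(c) = 9 + c
g(-3)*14 = (9 - 3)*14 = 6*14 = 84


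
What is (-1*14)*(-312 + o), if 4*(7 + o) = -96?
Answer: 4802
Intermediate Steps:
o = -31 (o = -7 + (1/4)*(-96) = -7 - 24 = -31)
(-1*14)*(-312 + o) = (-1*14)*(-312 - 31) = -14*(-343) = 4802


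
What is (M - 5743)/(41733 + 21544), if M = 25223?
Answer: 19480/63277 ≈ 0.30785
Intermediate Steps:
(M - 5743)/(41733 + 21544) = (25223 - 5743)/(41733 + 21544) = 19480/63277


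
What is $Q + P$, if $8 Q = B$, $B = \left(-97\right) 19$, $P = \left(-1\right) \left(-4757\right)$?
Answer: $\frac{36213}{8} \approx 4526.6$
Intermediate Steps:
$P = 4757$
$B = -1843$
$Q = - \frac{1843}{8}$ ($Q = \frac{1}{8} \left(-1843\right) = - \frac{1843}{8} \approx -230.38$)
$Q + P = - \frac{1843}{8} + 4757 = \frac{36213}{8}$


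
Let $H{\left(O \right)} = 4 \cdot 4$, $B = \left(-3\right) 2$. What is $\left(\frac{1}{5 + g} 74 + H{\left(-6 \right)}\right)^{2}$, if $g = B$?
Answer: $3364$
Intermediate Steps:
$B = -6$
$g = -6$
$H{\left(O \right)} = 16$
$\left(\frac{1}{5 + g} 74 + H{\left(-6 \right)}\right)^{2} = \left(\frac{1}{5 - 6} \cdot 74 + 16\right)^{2} = \left(\frac{1}{-1} \cdot 74 + 16\right)^{2} = \left(\left(-1\right) 74 + 16\right)^{2} = \left(-74 + 16\right)^{2} = \left(-58\right)^{2} = 3364$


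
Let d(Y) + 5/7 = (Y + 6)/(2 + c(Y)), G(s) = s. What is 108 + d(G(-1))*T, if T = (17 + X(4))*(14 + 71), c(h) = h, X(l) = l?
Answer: 7758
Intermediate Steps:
T = 1785 (T = (17 + 4)*(14 + 71) = 21*85 = 1785)
d(Y) = -5/7 + (6 + Y)/(2 + Y) (d(Y) = -5/7 + (Y + 6)/(2 + Y) = -5/7 + (6 + Y)/(2 + Y))
108 + d(G(-1))*T = 108 + (2*(16 - 1)/(7*(2 - 1)))*1785 = 108 + ((2/7)*15/1)*1785 = 108 + ((2/7)*1*15)*1785 = 108 + (30/7)*1785 = 108 + 7650 = 7758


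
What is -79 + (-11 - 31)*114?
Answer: -4867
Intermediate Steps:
-79 + (-11 - 31)*114 = -79 - 42*114 = -79 - 4788 = -4867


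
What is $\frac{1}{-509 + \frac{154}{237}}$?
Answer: $- \frac{237}{120479} \approx -0.0019671$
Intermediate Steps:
$\frac{1}{-509 + \frac{154}{237}} = \frac{1}{- \frac{120479}{237}} = - \frac{237}{120479}$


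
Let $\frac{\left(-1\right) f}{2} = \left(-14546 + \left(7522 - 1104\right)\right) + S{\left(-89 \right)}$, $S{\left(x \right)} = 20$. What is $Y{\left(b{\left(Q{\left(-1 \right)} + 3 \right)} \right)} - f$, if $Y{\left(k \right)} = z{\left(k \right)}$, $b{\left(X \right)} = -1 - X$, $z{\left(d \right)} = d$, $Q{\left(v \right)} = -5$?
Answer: $-16215$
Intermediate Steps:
$Y{\left(k \right)} = k$
$f = 16216$ ($f = - 2 \left(\left(-14546 + \left(7522 - 1104\right)\right) + 20\right) = - 2 \left(\left(-14546 + 6418\right) + 20\right) = - 2 \left(-8128 + 20\right) = \left(-2\right) \left(-8108\right) = 16216$)
$Y{\left(b{\left(Q{\left(-1 \right)} + 3 \right)} \right)} - f = \left(-1 - \left(-5 + 3\right)\right) - 16216 = \left(-1 - -2\right) - 16216 = \left(-1 + 2\right) - 16216 = 1 - 16216 = -16215$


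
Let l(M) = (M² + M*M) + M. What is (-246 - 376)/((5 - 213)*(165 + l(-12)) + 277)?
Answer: 622/91451 ≈ 0.0068015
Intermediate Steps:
l(M) = M + 2*M² (l(M) = (M² + M²) + M = 2*M² + M = M + 2*M²)
(-246 - 376)/((5 - 213)*(165 + l(-12)) + 277) = (-246 - 376)/((5 - 213)*(165 - 12*(1 + 2*(-12))) + 277) = -622/(-208*(165 - 12*(1 - 24)) + 277) = -622/(-208*(165 - 12*(-23)) + 277) = -622/(-208*(165 + 276) + 277) = -622/(-208*441 + 277) = -622/(-91728 + 277) = -622/(-91451) = -622*(-1/91451) = 622/91451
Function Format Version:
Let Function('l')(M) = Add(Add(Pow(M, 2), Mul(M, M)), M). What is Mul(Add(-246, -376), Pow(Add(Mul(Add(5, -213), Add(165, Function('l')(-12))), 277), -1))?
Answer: Rational(622, 91451) ≈ 0.0068015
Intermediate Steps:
Function('l')(M) = Add(M, Mul(2, Pow(M, 2))) (Function('l')(M) = Add(Add(Pow(M, 2), Pow(M, 2)), M) = Add(Mul(2, Pow(M, 2)), M) = Add(M, Mul(2, Pow(M, 2))))
Mul(Add(-246, -376), Pow(Add(Mul(Add(5, -213), Add(165, Function('l')(-12))), 277), -1)) = Mul(Add(-246, -376), Pow(Add(Mul(Add(5, -213), Add(165, Mul(-12, Add(1, Mul(2, -12))))), 277), -1)) = Mul(-622, Pow(Add(Mul(-208, Add(165, Mul(-12, Add(1, -24)))), 277), -1)) = Mul(-622, Pow(Add(Mul(-208, Add(165, Mul(-12, -23))), 277), -1)) = Mul(-622, Pow(Add(Mul(-208, Add(165, 276)), 277), -1)) = Mul(-622, Pow(Add(Mul(-208, 441), 277), -1)) = Mul(-622, Pow(Add(-91728, 277), -1)) = Mul(-622, Pow(-91451, -1)) = Mul(-622, Rational(-1, 91451)) = Rational(622, 91451)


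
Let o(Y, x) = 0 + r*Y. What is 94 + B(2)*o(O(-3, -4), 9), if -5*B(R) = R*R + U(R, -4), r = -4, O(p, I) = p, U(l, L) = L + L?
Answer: 518/5 ≈ 103.60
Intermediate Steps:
U(l, L) = 2*L
o(Y, x) = -4*Y (o(Y, x) = 0 - 4*Y = -4*Y)
B(R) = 8/5 - R**2/5 (B(R) = -(R*R + 2*(-4))/5 = -(R**2 - 8)/5 = -(-8 + R**2)/5 = 8/5 - R**2/5)
94 + B(2)*o(O(-3, -4), 9) = 94 + (8/5 - 1/5*2**2)*(-4*(-3)) = 94 + (8/5 - 1/5*4)*12 = 94 + (8/5 - 4/5)*12 = 94 + (4/5)*12 = 94 + 48/5 = 518/5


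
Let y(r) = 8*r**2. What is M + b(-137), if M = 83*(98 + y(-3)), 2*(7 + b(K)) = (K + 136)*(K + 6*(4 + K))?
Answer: 29141/2 ≈ 14571.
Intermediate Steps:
b(K) = -7 + (24 + 7*K)*(136 + K)/2 (b(K) = -7 + ((K + 136)*(K + 6*(4 + K)))/2 = -7 + ((136 + K)*(K + (24 + 6*K)))/2 = -7 + ((136 + K)*(24 + 7*K))/2 = -7 + ((24 + 7*K)*(136 + K))/2 = -7 + (24 + 7*K)*(136 + K)/2)
M = 14110 (M = 83*(98 + 8*(-3)**2) = 83*(98 + 8*9) = 83*(98 + 72) = 83*170 = 14110)
M + b(-137) = 14110 + (1625 + 488*(-137) + (7/2)*(-137)**2) = 14110 + (1625 - 66856 + (7/2)*18769) = 14110 + (1625 - 66856 + 131383/2) = 14110 + 921/2 = 29141/2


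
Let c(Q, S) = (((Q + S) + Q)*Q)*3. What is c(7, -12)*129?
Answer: 5418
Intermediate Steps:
c(Q, S) = 3*Q*(S + 2*Q) (c(Q, S) = ((S + 2*Q)*Q)*3 = (Q*(S + 2*Q))*3 = 3*Q*(S + 2*Q))
c(7, -12)*129 = (3*7*(-12 + 2*7))*129 = (3*7*(-12 + 14))*129 = (3*7*2)*129 = 42*129 = 5418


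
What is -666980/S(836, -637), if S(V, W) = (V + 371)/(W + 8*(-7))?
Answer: 462217140/1207 ≈ 3.8295e+5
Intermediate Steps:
S(V, W) = (371 + V)/(-56 + W) (S(V, W) = (371 + V)/(W - 56) = (371 + V)/(-56 + W))
-666980/S(836, -637) = -666980*(-56 - 637)/(371 + 836) = -666980/(1207/(-693)) = -666980/((-1/693*1207)) = -666980/(-1207/693) = -666980*(-693/1207) = 462217140/1207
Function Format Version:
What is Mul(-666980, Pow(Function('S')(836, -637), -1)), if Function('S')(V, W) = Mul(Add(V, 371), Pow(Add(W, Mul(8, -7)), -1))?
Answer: Rational(462217140, 1207) ≈ 3.8295e+5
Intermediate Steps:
Function('S')(V, W) = Mul(Pow(Add(-56, W), -1), Add(371, V)) (Function('S')(V, W) = Mul(Add(371, V), Pow(Add(W, -56), -1)) = Mul(Add(371, V), Pow(Add(-56, W), -1)) = Mul(Pow(Add(-56, W), -1), Add(371, V)))
Mul(-666980, Pow(Function('S')(836, -637), -1)) = Mul(-666980, Pow(Mul(Pow(Add(-56, -637), -1), Add(371, 836)), -1)) = Mul(-666980, Pow(Mul(Pow(-693, -1), 1207), -1)) = Mul(-666980, Pow(Mul(Rational(-1, 693), 1207), -1)) = Mul(-666980, Pow(Rational(-1207, 693), -1)) = Mul(-666980, Rational(-693, 1207)) = Rational(462217140, 1207)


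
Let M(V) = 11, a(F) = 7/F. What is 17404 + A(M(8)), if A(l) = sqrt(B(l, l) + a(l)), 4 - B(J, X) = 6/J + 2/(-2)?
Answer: 17404 + 2*sqrt(154)/11 ≈ 17406.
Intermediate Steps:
B(J, X) = 5 - 6/J (B(J, X) = 4 - (6/J + 2/(-2)) = 4 - (6/J + 2*(-1/2)) = 4 - (6/J - 1) = 4 - (-1 + 6/J) = 4 + (1 - 6/J) = 5 - 6/J)
A(l) = sqrt(5 + 1/l) (A(l) = sqrt((5 - 6/l) + 7/l) = sqrt(5 + 1/l))
17404 + A(M(8)) = 17404 + sqrt(5 + 1/11) = 17404 + sqrt(56/11) = 17404 + 2*sqrt(154)/11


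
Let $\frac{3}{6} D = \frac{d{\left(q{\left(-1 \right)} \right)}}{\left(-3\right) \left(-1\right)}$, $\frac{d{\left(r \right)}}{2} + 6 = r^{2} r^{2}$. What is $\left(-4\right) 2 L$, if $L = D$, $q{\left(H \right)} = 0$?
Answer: $64$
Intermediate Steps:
$d{\left(r \right)} = -12 + 2 r^{4}$ ($d{\left(r \right)} = -12 + 2 r^{2} r^{2} = -12 + 2 r^{4}$)
$D = -8$ ($D = 2 \frac{-12 + 2 \cdot 0^{4}}{\left(-3\right) \left(-1\right)} = 2 \frac{-12 + 2 \cdot 0}{3} = 2 \left(-12 + 0\right) \frac{1}{3} = 2 \left(\left(-12\right) \frac{1}{3}\right) = 2 \left(-4\right) = -8$)
$L = -8$
$\left(-4\right) 2 L = \left(-4\right) 2 \left(-8\right) = \left(-8\right) \left(-8\right) = 64$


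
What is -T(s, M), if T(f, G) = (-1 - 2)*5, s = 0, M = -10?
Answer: 15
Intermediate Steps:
T(f, G) = -15 (T(f, G) = -3*5 = -15)
-T(s, M) = -1*(-15) = 15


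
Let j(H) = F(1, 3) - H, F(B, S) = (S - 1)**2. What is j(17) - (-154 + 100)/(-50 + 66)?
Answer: -77/8 ≈ -9.6250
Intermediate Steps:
F(B, S) = (-1 + S)**2
j(H) = 4 - H (j(H) = (-1 + 3)**2 - H = 2**2 - H = 4 - H)
j(17) - (-154 + 100)/(-50 + 66) = (4 - 1*17) - (-154 + 100)/(-50 + 66) = (4 - 17) - (-54)/16 = -13 - (-54)/16 = -13 - 1*(-27/8) = -13 + 27/8 = -77/8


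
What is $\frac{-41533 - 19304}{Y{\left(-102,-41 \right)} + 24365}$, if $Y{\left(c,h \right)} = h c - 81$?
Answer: $- \frac{60837}{28466} \approx -2.1372$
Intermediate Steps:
$Y{\left(c,h \right)} = -81 + c h$ ($Y{\left(c,h \right)} = c h - 81 = -81 + c h$)
$\frac{-41533 - 19304}{Y{\left(-102,-41 \right)} + 24365} = \frac{-41533 - 19304}{\left(-81 - -4182\right) + 24365} = - \frac{60837}{\left(-81 + 4182\right) + 24365} = - \frac{60837}{4101 + 24365} = - \frac{60837}{28466}$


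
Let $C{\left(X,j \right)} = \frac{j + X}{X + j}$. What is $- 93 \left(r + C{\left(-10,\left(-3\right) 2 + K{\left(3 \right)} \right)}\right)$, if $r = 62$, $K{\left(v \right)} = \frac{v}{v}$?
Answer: $-5859$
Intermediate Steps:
$K{\left(v \right)} = 1$
$C{\left(X,j \right)} = 1$ ($C{\left(X,j \right)} = \frac{X + j}{X + j} = 1$)
$- 93 \left(r + C{\left(-10,\left(-3\right) 2 + K{\left(3 \right)} \right)}\right) = - 93 \left(62 + 1\right) = \left(-93\right) 63 = -5859$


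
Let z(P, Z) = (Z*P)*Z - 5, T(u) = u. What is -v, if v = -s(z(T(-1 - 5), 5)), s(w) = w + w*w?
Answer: 23870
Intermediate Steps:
z(P, Z) = -5 + P*Z² (z(P, Z) = (P*Z)*Z - 5 = P*Z² - 5 = -5 + P*Z²)
s(w) = w + w²
v = -23870 (v = -(-5 + (-1 - 5)*5²)*(1 + (-5 + (-1 - 5)*5²)) = -(-5 - 6*25)*(1 + (-5 - 6*25)) = -(-5 - 150)*(1 + (-5 - 150)) = -(-155)*(1 - 155) = -(-155)*(-154) = -1*23870 = -23870)
-v = -1*(-23870) = 23870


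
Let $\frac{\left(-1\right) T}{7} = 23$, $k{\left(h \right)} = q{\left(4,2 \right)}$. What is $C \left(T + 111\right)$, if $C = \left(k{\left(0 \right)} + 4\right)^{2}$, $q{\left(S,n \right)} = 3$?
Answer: $-2450$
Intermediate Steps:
$k{\left(h \right)} = 3$
$T = -161$ ($T = \left(-7\right) 23 = -161$)
$C = 49$ ($C = \left(3 + 4\right)^{2} = 7^{2} = 49$)
$C \left(T + 111\right) = 49 \left(-161 + 111\right) = 49 \left(-50\right) = -2450$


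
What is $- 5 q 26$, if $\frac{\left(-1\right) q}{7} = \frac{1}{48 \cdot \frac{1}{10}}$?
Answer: $\frac{2275}{12} \approx 189.58$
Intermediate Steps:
$q = - \frac{35}{24}$ ($q = - \frac{7}{48 \cdot \frac{1}{10}} = - \frac{7}{\frac{24}{5}} = \left(-7\right) \frac{5}{24} = - \frac{35}{24} \approx -1.4583$)
$- 5 q 26 = \left(-5\right) \left(- \frac{35}{24}\right) 26 = \frac{175}{24} \cdot 26 = \frac{2275}{12}$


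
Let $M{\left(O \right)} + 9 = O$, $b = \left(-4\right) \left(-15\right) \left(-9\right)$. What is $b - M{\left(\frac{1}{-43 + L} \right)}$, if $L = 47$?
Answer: $- \frac{2125}{4} \approx -531.25$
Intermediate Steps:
$b = -540$ ($b = 60 \left(-9\right) = -540$)
$M{\left(O \right)} = -9 + O$
$b - M{\left(\frac{1}{-43 + L} \right)} = -540 - \left(-9 + \frac{1}{-43 + 47}\right) = -540 - \left(-9 + \frac{1}{4}\right) = -540 - - \frac{35}{4} = -540 + \frac{35}{4} = - \frac{2125}{4}$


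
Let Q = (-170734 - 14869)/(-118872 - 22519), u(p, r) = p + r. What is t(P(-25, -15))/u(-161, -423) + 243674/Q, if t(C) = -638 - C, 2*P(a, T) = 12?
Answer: 5030213220047/27098038 ≈ 1.8563e+5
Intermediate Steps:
P(a, T) = 6 (P(a, T) = (½)*12 = 6)
Q = 185603/141391 (Q = -185603/(-141391) = -185603*(-1/141391) = 185603/141391 ≈ 1.3127)
t(P(-25, -15))/u(-161, -423) + 243674/Q = (-638 - 1*6)/(-161 - 423) + 243674/(185603/141391) = (-638 - 6)/(-584) + 243674*(141391/185603) = -644*(-1/584) + 34453310534/185603 = 161/146 + 34453310534/185603 = 5030213220047/27098038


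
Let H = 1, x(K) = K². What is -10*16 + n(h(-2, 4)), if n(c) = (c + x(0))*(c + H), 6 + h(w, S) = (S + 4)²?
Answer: 3262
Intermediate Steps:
h(w, S) = -6 + (4 + S)² (h(w, S) = -6 + (S + 4)² = -6 + (4 + S)²)
n(c) = c*(1 + c) (n(c) = (c + 0²)*(c + 1) = (c + 0)*(1 + c) = c*(1 + c))
-10*16 + n(h(-2, 4)) = -10*16 + (-6 + (4 + 4)²)*(1 + (-6 + (4 + 4)²)) = -160 + (-6 + 8²)*(1 + (-6 + 8²)) = -160 + (-6 + 64)*(1 + (-6 + 64)) = -160 + 58*(1 + 58) = -160 + 58*59 = -160 + 3422 = 3262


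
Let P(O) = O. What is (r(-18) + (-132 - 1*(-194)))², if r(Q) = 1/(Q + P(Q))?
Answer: 4977361/1296 ≈ 3840.6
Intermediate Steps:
r(Q) = 1/(2*Q) (r(Q) = 1/(Q + Q) = 1/(2*Q))
(r(-18) + (-132 - 1*(-194)))² = ((½)/(-18) + (-132 - 1*(-194)))² = ((½)*(-1/18) + (-132 + 194))² = (-1/36 + 62)² = (2231/36)² = 4977361/1296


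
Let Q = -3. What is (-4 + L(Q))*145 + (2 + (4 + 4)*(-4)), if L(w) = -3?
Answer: -1045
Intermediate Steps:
(-4 + L(Q))*145 + (2 + (4 + 4)*(-4)) = (-4 - 3)*145 + (2 + (4 + 4)*(-4)) = -7*145 + (2 + 8*(-4)) = -1015 + (2 - 32) = -1015 - 30 = -1045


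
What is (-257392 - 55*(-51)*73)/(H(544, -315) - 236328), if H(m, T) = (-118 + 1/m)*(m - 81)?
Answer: 28629088/158282865 ≈ 0.18087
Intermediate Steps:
H(m, T) = (-118 + 1/m)*(-81 + m)
(-257392 - 55*(-51)*73)/(H(544, -315) - 236328) = (-257392 - 55*(-51)*73)/((9559 - 118*544 - 81/544) - 236328) = (-257392 + 2805*73)/((9559 - 64192 - 81*1/544) - 236328) = (-257392 + 204765)/((9559 - 64192 - 81/544) - 236328) = -52627/(-29720433/544 - 236328) = -52627/(-158282865/544) = -52627*(-544/158282865) = 28629088/158282865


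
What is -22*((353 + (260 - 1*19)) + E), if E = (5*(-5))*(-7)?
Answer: -16918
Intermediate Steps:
E = 175 (E = -25*(-7) = 175)
-22*((353 + (260 - 1*19)) + E) = -22*((353 + (260 - 1*19)) + 175) = -22*((353 + (260 - 19)) + 175) = -22*((353 + 241) + 175) = -22*(594 + 175) = -22*769 = -16918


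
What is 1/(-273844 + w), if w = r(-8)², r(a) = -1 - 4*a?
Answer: -1/272883 ≈ -3.6646e-6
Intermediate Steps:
w = 961 (w = (-1 - 4*(-8))² = (-1 + 32)² = 31² = 961)
1/(-273844 + w) = 1/(-273844 + 961) = 1/(-272883) = -1/272883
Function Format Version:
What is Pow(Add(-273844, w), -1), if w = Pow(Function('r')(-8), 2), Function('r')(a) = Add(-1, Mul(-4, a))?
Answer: Rational(-1, 272883) ≈ -3.6646e-6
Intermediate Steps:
w = 961 (w = Pow(Add(-1, Mul(-4, -8)), 2) = Pow(Add(-1, 32), 2) = Pow(31, 2) = 961)
Pow(Add(-273844, w), -1) = Pow(Add(-273844, 961), -1) = Pow(-272883, -1) = Rational(-1, 272883)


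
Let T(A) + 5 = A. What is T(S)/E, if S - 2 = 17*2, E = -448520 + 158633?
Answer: -31/289887 ≈ -0.00010694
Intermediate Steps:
E = -289887
S = 36 (S = 2 + 17*2 = 2 + 34 = 36)
T(A) = -5 + A
T(S)/E = (-5 + 36)/(-289887) = 31*(-1/289887) = -31/289887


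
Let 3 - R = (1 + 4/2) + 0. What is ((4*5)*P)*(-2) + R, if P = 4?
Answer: -160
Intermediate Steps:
R = 0 (R = 3 - ((1 + 4/2) + 0) = 3 - ((1 + 4*(1/2)) + 0) = 3 - ((1 + 2) + 0) = 3 - (3 + 0) = 3 - 1*3 = 3 - 3 = 0)
((4*5)*P)*(-2) + R = ((4*5)*4)*(-2) + 0 = (20*4)*(-2) + 0 = 80*(-2) + 0 = -160 + 0 = -160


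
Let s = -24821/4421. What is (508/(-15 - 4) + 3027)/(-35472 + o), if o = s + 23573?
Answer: -50403821/199995140 ≈ -0.25203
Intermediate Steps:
s = -24821/4421 (s = -24821*1/4421 = -24821/4421 ≈ -5.6143)
o = 104191412/4421 (o = -24821/4421 + 23573 = 104191412/4421 ≈ 23567.)
(508/(-15 - 4) + 3027)/(-35472 + o) = (508/(-15 - 4) + 3027)/(-35472 + 104191412/4421) = (508/(-19) + 3027)/(-52630300/4421) = (508*(-1/19) + 3027)*(-4421/52630300) = (-508/19 + 3027)*(-4421/52630300) = (57005/19)*(-4421/52630300) = -50403821/199995140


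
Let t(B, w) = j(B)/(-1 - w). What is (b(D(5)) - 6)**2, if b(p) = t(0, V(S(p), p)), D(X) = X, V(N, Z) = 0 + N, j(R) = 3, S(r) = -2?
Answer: 9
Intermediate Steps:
V(N, Z) = N
t(B, w) = 3/(-1 - w)
b(p) = 3 (b(p) = -3/(1 - 2) = -3/(-1) = -3*(-1) = 3)
(b(D(5)) - 6)**2 = (3 - 6)**2 = (-3)**2 = 9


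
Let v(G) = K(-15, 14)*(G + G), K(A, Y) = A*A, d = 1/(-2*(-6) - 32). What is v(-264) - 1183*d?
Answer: -2374817/20 ≈ -1.1874e+5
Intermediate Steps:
d = -1/20 (d = 1/(12 - 32) = 1/(-20) = -1/20 ≈ -0.050000)
K(A, Y) = A²
v(G) = 450*G (v(G) = (-15)²*(G + G) = 225*(2*G) = 450*G)
v(-264) - 1183*d = 450*(-264) - 1183*(-1/20) = -118800 + 1183/20 = -2374817/20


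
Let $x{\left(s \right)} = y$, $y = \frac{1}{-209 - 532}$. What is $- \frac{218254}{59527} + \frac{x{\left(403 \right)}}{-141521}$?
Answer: $- \frac{92662572761}{25272961701} \approx -3.6665$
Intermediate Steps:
$y = - \frac{1}{741}$ ($y = \frac{1}{-741} = - \frac{1}{741} \approx -0.0013495$)
$x{\left(s \right)} = - \frac{1}{741}$
$- \frac{218254}{59527} + \frac{x{\left(403 \right)}}{-141521} = - \frac{218254}{59527} - \frac{1}{741 \left(-141521\right)} = \left(-218254\right) \frac{1}{59527} - - \frac{1}{104867061} = - \frac{218254}{59527} + \frac{1}{104867061} = - \frac{92662572761}{25272961701}$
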